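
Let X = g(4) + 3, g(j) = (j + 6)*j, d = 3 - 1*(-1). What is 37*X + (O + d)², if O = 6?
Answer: 1691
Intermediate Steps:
d = 4 (d = 3 + 1 = 4)
g(j) = j*(6 + j) (g(j) = (6 + j)*j = j*(6 + j))
X = 43 (X = 4*(6 + 4) + 3 = 4*10 + 3 = 40 + 3 = 43)
37*X + (O + d)² = 37*43 + (6 + 4)² = 1591 + 10² = 1591 + 100 = 1691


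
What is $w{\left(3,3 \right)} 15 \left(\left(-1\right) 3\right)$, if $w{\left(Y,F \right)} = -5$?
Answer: $225$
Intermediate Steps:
$w{\left(3,3 \right)} 15 \left(\left(-1\right) 3\right) = \left(-5\right) 15 \left(\left(-1\right) 3\right) = \left(-75\right) \left(-3\right) = 225$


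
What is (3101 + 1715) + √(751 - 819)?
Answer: 4816 + 2*I*√17 ≈ 4816.0 + 8.2462*I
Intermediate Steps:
(3101 + 1715) + √(751 - 819) = 4816 + √(-68) = 4816 + 2*I*√17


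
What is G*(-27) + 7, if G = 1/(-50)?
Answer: 377/50 ≈ 7.5400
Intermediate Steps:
G = -1/50 ≈ -0.020000
G*(-27) + 7 = -1/50*(-27) + 7 = 27/50 + 7 = 377/50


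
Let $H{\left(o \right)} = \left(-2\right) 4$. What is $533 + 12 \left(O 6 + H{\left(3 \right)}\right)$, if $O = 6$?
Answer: $869$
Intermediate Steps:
$H{\left(o \right)} = -8$
$533 + 12 \left(O 6 + H{\left(3 \right)}\right) = 533 + 12 \left(6 \cdot 6 - 8\right) = 533 + 12 \left(36 - 8\right) = 533 + 12 \cdot 28 = 533 + 336 = 869$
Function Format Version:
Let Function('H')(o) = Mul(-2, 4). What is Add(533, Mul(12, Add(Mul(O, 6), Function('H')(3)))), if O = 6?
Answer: 869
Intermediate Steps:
Function('H')(o) = -8
Add(533, Mul(12, Add(Mul(O, 6), Function('H')(3)))) = Add(533, Mul(12, Add(Mul(6, 6), -8))) = Add(533, Mul(12, Add(36, -8))) = Add(533, Mul(12, 28)) = Add(533, 336) = 869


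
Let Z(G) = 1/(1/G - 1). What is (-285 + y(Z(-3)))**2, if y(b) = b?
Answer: 1306449/16 ≈ 81653.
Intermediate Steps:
Z(G) = 1/(-1 + 1/G)
(-285 + y(Z(-3)))**2 = (-285 - 1*(-3)/(-1 - 3))**2 = (-285 - 1*(-3)/(-4))**2 = (-285 - 1*(-3)*(-1/4))**2 = (-285 - 3/4)**2 = (-1143/4)**2 = 1306449/16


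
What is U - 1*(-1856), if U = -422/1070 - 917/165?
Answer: 32662598/17655 ≈ 1850.0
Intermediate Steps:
U = -105082/17655 (U = -422*1/1070 - 917*1/165 = -211/535 - 917/165 = -105082/17655 ≈ -5.9520)
U - 1*(-1856) = -105082/17655 - 1*(-1856) = -105082/17655 + 1856 = 32662598/17655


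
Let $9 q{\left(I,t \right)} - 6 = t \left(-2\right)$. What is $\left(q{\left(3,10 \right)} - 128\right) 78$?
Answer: $- \frac{30316}{3} \approx -10105.0$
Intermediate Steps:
$q{\left(I,t \right)} = \frac{2}{3} - \frac{2 t}{9}$ ($q{\left(I,t \right)} = \frac{2}{3} + \frac{t \left(-2\right)}{9} = \frac{2}{3} + \frac{\left(-2\right) t}{9} = \frac{2}{3} - \frac{2 t}{9}$)
$\left(q{\left(3,10 \right)} - 128\right) 78 = \left(\left(\frac{2}{3} - \frac{20}{9}\right) - 128\right) 78 = \left(- \frac{14}{9} - 128\right) 78 = \left(- \frac{1166}{9}\right) 78 = - \frac{30316}{3}$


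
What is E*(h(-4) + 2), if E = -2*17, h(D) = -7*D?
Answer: -1020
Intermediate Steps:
E = -34
E*(h(-4) + 2) = -34*(-7*(-4) + 2) = -34*(28 + 2) = -34*30 = -1020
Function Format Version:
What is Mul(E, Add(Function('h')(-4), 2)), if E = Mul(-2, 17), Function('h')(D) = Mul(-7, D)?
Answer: -1020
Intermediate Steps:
E = -34
Mul(E, Add(Function('h')(-4), 2)) = Mul(-34, Add(Mul(-7, -4), 2)) = Mul(-34, Add(28, 2)) = Mul(-34, 30) = -1020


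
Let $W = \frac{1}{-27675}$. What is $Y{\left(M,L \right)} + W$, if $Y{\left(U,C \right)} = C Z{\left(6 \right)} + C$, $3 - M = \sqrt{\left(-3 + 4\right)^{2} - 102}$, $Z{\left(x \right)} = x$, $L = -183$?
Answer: $- \frac{35451676}{27675} \approx -1281.0$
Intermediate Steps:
$M = 3 - i \sqrt{101}$ ($M = 3 - \sqrt{\left(-3 + 4\right)^{2} - 102} = 3 - \sqrt{1^{2} - 102} = 3 - \sqrt{1 - 102} = 3 - \sqrt{-101} = 3 - i \sqrt{101} \approx 3.0 - 10.05 i$)
$Y{\left(U,C \right)} = 7 C$ ($Y{\left(U,C \right)} = C 6 + C = 6 C + C = 7 C$)
$W = - \frac{1}{27675} \approx -3.6134 \cdot 10^{-5}$
$Y{\left(M,L \right)} + W = 7 \left(-183\right) - \frac{1}{27675} = -1281 - \frac{1}{27675} = - \frac{35451676}{27675}$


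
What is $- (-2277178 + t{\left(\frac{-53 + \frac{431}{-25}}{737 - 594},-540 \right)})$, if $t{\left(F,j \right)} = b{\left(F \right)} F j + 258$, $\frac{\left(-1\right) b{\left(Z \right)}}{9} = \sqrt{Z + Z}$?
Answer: $2276920 + \frac{3413664 i \sqrt{125554}}{511225} \approx 2.2769 \cdot 10^{6} + 2366.1 i$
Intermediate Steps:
$b{\left(Z \right)} = - 9 \sqrt{2} \sqrt{Z}$ ($b{\left(Z \right)} = - 9 \sqrt{Z + Z} = - 9 \sqrt{2 Z} = - 9 \sqrt{2} \sqrt{Z}$)
$t{\left(F,j \right)} = 258 - 9 j \sqrt{2} F^{\frac{3}{2}}$ ($t{\left(F,j \right)} = - 9 \sqrt{2} \sqrt{F} F j + 258 = - 9 \sqrt{2} F^{\frac{3}{2}} j + 258 = - 9 j \sqrt{2} F^{\frac{3}{2}} + 258 = 258 - 9 j \sqrt{2} F^{\frac{3}{2}}$)
$- (-2277178 + t{\left(\frac{-53 + \frac{431}{-25}}{737 - 594},-540 \right)}) = - (-2277178 + \left(258 - - 4860 \sqrt{2} \left(\frac{-53 + \frac{431}{-25}}{737 - 594}\right)^{\frac{3}{2}}\right)) = - (-2277178 + \left(258 - - 4860 \sqrt{2} \left(\frac{-53 + 431 \left(- \frac{1}{25}\right)}{143}\right)^{\frac{3}{2}}\right)) = - (-2277178 + \left(258 - - 4860 \sqrt{2} \left(\left(-53 - \frac{431}{25}\right) \frac{1}{143}\right)^{\frac{3}{2}}\right)) = - (-2277178 + \left(258 - - 4860 \sqrt{2} \left(\left(- \frac{1756}{25}\right) \frac{1}{143}\right)^{\frac{3}{2}}\right)) = - (-2277178 + \left(258 - - 4860 \sqrt{2} \left(- \frac{1756}{3575}\right)^{\frac{3}{2}}\right)) = - (-2277178 + \left(258 - - 4860 \sqrt{2} \left(- \frac{3512 i \sqrt{62777}}{2556125}\right)\right)) = - (-2277178 + \left(258 - \frac{3413664 i \sqrt{125554}}{511225}\right)) = - (-2276920 - \frac{3413664 i \sqrt{125554}}{511225}) = 2276920 + \frac{3413664 i \sqrt{125554}}{511225}$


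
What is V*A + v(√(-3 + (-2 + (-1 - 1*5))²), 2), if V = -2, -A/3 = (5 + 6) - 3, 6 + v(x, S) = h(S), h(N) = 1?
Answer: 43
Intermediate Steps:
v(x, S) = -5 (v(x, S) = -6 + 1 = -5)
A = -24 (A = -3*((5 + 6) - 3) = -3*(11 - 3) = -3*8 = -24)
V*A + v(√(-3 + (-2 + (-1 - 1*5))²), 2) = -2*(-24) - 5 = 48 - 5 = 43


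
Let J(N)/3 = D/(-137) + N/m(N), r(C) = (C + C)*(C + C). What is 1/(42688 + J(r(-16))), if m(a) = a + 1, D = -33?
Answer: 140425/5994984739 ≈ 2.3424e-5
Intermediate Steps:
m(a) = 1 + a
r(C) = 4*C² (r(C) = (2*C)*(2*C) = 4*C²)
J(N) = 99/137 + 3*N/(1 + N) (J(N) = 3*(-33/(-137) + N/(1 + N)) = 3*(-33*(-1/137) + N/(1 + N)) = 3*(33/137 + N/(1 + N)) = 99/137 + 3*N/(1 + N))
1/(42688 + J(r(-16))) = 1/(42688 + 3*(33 + 170*(4*(-16)²))/(137*(1 + 4*(-16)²))) = 1/(42688 + 3*(33 + 170*(4*256))/(137*(1 + 4*256))) = 1/(42688 + 3*(33 + 170*1024)/(137*(1 + 1024))) = 1/(42688 + (3/137)*(33 + 174080)/1025) = 1/(42688 + (3/137)*(1/1025)*174113) = 1/(42688 + 522339/140425) = 1/(5994984739/140425) = 140425/5994984739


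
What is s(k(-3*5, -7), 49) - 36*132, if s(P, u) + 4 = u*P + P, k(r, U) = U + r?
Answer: -5856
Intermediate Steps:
s(P, u) = -4 + P + P*u (s(P, u) = -4 + (u*P + P) = -4 + (P*u + P) = -4 + (P + P*u) = -4 + P + P*u)
s(k(-3*5, -7), 49) - 36*132 = (-4 + (-7 - 3*5) + (-7 - 3*5)*49) - 36*132 = (-4 + (-7 - 15) + (-7 - 15)*49) - 1*4752 = (-4 - 22 - 22*49) - 4752 = (-4 - 22 - 1078) - 4752 = -1104 - 4752 = -5856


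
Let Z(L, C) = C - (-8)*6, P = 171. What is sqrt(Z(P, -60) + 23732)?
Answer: 2*sqrt(5930) ≈ 154.01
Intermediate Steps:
Z(L, C) = 48 + C (Z(L, C) = C - 1*(-48) = C + 48 = 48 + C)
sqrt(Z(P, -60) + 23732) = sqrt((48 - 60) + 23732) = sqrt(-12 + 23732) = sqrt(23720) = 2*sqrt(5930)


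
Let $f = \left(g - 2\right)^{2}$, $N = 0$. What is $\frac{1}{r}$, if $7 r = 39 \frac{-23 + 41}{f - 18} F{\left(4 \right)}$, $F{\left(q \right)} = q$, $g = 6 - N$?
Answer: $- \frac{7}{1404} \approx -0.0049858$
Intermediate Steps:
$g = 6$ ($g = 6 - 0 = 6 + 0 = 6$)
$f = 16$ ($f = \left(6 - 2\right)^{2} = 4^{2} = 16$)
$r = - \frac{1404}{7}$ ($r = \frac{39 \frac{-23 + 41}{16 - 18} \cdot 4}{7} = \frac{39 \frac{18}{-2} \cdot 4}{7} = \frac{39 \cdot 18 \left(- \frac{1}{2}\right) 4}{7} = \frac{39 \left(-9\right) 4}{7} = \frac{\left(-351\right) 4}{7} = \frac{1}{7} \left(-1404\right) = - \frac{1404}{7} \approx -200.57$)
$\frac{1}{r} = \frac{1}{- \frac{1404}{7}} = - \frac{7}{1404}$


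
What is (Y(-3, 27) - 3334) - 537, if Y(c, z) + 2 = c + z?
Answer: -3849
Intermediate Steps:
Y(c, z) = -2 + c + z (Y(c, z) = -2 + (c + z) = -2 + c + z)
(Y(-3, 27) - 3334) - 537 = ((-2 - 3 + 27) - 3334) - 537 = (22 - 3334) - 537 = -3312 - 537 = -3849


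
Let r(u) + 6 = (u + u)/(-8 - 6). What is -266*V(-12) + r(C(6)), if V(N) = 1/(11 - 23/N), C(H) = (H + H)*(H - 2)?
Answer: -36294/1085 ≈ -33.451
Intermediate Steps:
C(H) = 2*H*(-2 + H) (C(H) = (2*H)*(-2 + H) = 2*H*(-2 + H))
r(u) = -6 - u/7 (r(u) = -6 + (u + u)/(-8 - 6) = -6 + (2*u)/(-14) = -6 + (2*u)*(-1/14) = -6 - u/7)
-266*V(-12) + r(C(6)) = -(-3192)/(-23 + 11*(-12)) + (-6 - 2*6*(-2 + 6)/7) = -(-3192)/(-23 - 132) + (-6 - 2*6*4/7) = -(-3192)/(-155) + (-6 - ⅐*48) = -(-3192)*(-1)/155 + (-6 - 48/7) = -266*12/155 - 90/7 = -3192/155 - 90/7 = -36294/1085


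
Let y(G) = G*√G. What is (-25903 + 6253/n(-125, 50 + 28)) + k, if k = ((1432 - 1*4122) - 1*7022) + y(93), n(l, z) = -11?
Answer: -398018/11 + 93*√93 ≈ -35287.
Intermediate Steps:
y(G) = G^(3/2)
k = -9712 + 93*√93 (k = ((1432 - 1*4122) - 1*7022) + 93^(3/2) = ((1432 - 4122) - 7022) + 93*√93 = (-2690 - 7022) + 93*√93 = -9712 + 93*√93 ≈ -8815.1)
(-25903 + 6253/n(-125, 50 + 28)) + k = (-25903 + 6253/(-11)) + (-9712 + 93*√93) = (-25903 + 6253*(-1/11)) + (-9712 + 93*√93) = (-25903 - 6253/11) + (-9712 + 93*√93) = -291186/11 + (-9712 + 93*√93) = -398018/11 + 93*√93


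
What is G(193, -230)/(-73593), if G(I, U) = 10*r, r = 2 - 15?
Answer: 10/5661 ≈ 0.0017665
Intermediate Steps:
r = -13
G(I, U) = -130 (G(I, U) = 10*(-13) = -130)
G(193, -230)/(-73593) = -130/(-73593) = -130*(-1/73593) = 10/5661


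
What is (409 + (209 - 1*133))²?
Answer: 235225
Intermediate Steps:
(409 + (209 - 1*133))² = (409 + (209 - 133))² = (409 + 76)² = 485² = 235225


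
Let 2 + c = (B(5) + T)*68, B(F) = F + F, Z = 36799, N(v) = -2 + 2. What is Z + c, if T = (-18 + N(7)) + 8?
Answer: 36797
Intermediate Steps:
N(v) = 0
B(F) = 2*F
T = -10 (T = (-18 + 0) + 8 = -18 + 8 = -10)
c = -2 (c = -2 + (2*5 - 10)*68 = -2 + (10 - 10)*68 = -2 + 0*68 = -2 + 0 = -2)
Z + c = 36799 - 2 = 36797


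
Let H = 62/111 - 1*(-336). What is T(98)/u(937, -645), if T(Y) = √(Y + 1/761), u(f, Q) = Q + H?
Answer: -111*√56754619/26054357 ≈ -0.032095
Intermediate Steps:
H = 37358/111 (H = 62*(1/111) + 336 = 62/111 + 336 = 37358/111 ≈ 336.56)
u(f, Q) = 37358/111 + Q (u(f, Q) = Q + 37358/111 = 37358/111 + Q)
T(Y) = √(1/761 + Y) (T(Y) = √(Y + 1/761) = √(1/761 + Y))
T(98)/u(937, -645) = (√(761 + 579121*98)/761)/(37358/111 - 645) = (√(761 + 56753858)/761)/(-34237/111) = (√56754619/761)*(-111/34237) = -111*√56754619/26054357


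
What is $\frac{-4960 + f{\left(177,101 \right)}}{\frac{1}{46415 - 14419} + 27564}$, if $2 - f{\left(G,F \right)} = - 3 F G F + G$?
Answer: $\frac{173149425616}{881937745} \approx 196.33$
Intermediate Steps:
$f{\left(G,F \right)} = 2 - G + 3 G F^{2}$ ($f{\left(G,F \right)} = 2 - \left(- 3 F G F + G\right) = 2 - \left(- 3 G F^{2} + G\right) = 2 - \left(G - 3 G F^{2}\right) = 2 + \left(- G + 3 G F^{2}\right) = 2 - G + 3 G F^{2}$)
$\frac{-4960 + f{\left(177,101 \right)}}{\frac{1}{46415 - 14419} + 27564} = \frac{-4960 + \left(2 - 177 + 3 \cdot 177 \cdot 101^{2}\right)}{\frac{1}{46415 - 14419} + 27564} = \frac{-4960 + \left(2 - 177 + 3 \cdot 177 \cdot 10201\right)}{\frac{1}{31996} + 27564} = \frac{-4960 + \left(2 - 177 + 5416731\right)}{\frac{1}{31996} + 27564} = \frac{-4960 + 5416556}{\frac{881937745}{31996}} = 5411596 \cdot \frac{31996}{881937745} = \frac{173149425616}{881937745}$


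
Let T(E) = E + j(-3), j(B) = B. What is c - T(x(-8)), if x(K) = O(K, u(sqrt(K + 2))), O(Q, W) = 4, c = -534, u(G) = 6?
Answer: -535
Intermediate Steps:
x(K) = 4
T(E) = -3 + E (T(E) = E - 3 = -3 + E)
c - T(x(-8)) = -534 - (-3 + 4) = -534 - 1*1 = -534 - 1 = -535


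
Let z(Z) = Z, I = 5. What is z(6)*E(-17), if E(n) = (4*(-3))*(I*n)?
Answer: 6120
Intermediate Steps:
E(n) = -60*n (E(n) = (4*(-3))*(5*n) = -60*n)
z(6)*E(-17) = 6*(-60*(-17)) = 6*1020 = 6120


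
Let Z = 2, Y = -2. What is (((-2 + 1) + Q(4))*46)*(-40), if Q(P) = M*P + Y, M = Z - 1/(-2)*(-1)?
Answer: -5520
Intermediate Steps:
M = 3/2 (M = 2 - 1/(-2)*(-1) = 2 - 1*(-1/2)*(-1) = 2 + (1/2)*(-1) = 2 - 1/2 = 3/2 ≈ 1.5000)
Q(P) = -2 + 3*P/2 (Q(P) = 3*P/2 - 2 = -2 + 3*P/2)
(((-2 + 1) + Q(4))*46)*(-40) = (((-2 + 1) + (-2 + (3/2)*4))*46)*(-40) = ((-1 + (-2 + 6))*46)*(-40) = ((-1 + 4)*46)*(-40) = (3*46)*(-40) = 138*(-40) = -5520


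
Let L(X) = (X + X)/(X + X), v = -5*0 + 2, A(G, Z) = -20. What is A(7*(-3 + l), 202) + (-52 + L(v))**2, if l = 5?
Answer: 2581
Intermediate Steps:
v = 2 (v = 0 + 2 = 2)
L(X) = 1 (L(X) = (2*X)/((2*X)) = (2*X)*(1/(2*X)) = 1)
A(7*(-3 + l), 202) + (-52 + L(v))**2 = -20 + (-52 + 1)**2 = -20 + (-51)**2 = -20 + 2601 = 2581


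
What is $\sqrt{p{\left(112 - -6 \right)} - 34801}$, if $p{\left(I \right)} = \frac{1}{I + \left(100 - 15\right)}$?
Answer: $\frac{i \sqrt{1434114206}}{203} \approx 186.55 i$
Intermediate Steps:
$p{\left(I \right)} = \frac{1}{85 + I}$ ($p{\left(I \right)} = \frac{1}{I + 85} = \frac{1}{85 + I}$)
$\sqrt{p{\left(112 - -6 \right)} - 34801} = \sqrt{\frac{1}{85 + \left(112 - -6\right)} - 34801} = \sqrt{\frac{1}{85 + \left(112 + 6\right)} - 34801} = \sqrt{\frac{1}{85 + 118} - 34801} = \sqrt{\frac{1}{203} - 34801} = \sqrt{- \frac{7064602}{203}} = \frac{i \sqrt{1434114206}}{203}$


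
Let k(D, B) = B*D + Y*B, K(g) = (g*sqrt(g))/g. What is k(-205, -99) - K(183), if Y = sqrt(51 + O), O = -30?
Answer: 20295 - sqrt(183) - 99*sqrt(21) ≈ 19828.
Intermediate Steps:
Y = sqrt(21) (Y = sqrt(51 - 30) = sqrt(21) ≈ 4.5826)
K(g) = sqrt(g) (K(g) = g**(3/2)/g = sqrt(g))
k(D, B) = B*D + B*sqrt(21) (k(D, B) = B*D + sqrt(21)*B = B*D + B*sqrt(21))
k(-205, -99) - K(183) = -99*(-205 + sqrt(21)) - sqrt(183) = (20295 - 99*sqrt(21)) - sqrt(183) = 20295 - sqrt(183) - 99*sqrt(21)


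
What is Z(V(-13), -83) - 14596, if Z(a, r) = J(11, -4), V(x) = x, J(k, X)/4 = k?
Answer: -14552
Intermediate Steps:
J(k, X) = 4*k
Z(a, r) = 44 (Z(a, r) = 4*11 = 44)
Z(V(-13), -83) - 14596 = 44 - 14596 = -14552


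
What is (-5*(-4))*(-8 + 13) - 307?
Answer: -207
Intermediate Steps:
(-5*(-4))*(-8 + 13) - 307 = 20*5 - 307 = 100 - 307 = -207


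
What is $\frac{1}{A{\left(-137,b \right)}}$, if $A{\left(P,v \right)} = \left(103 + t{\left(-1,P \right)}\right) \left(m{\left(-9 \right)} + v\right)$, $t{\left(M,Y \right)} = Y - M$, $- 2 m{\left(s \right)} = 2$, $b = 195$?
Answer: $- \frac{1}{6402} \approx -0.0001562$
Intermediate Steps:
$m{\left(s \right)} = -1$ ($m{\left(s \right)} = \left(- \frac{1}{2}\right) 2 = -1$)
$A{\left(P,v \right)} = \left(-1 + v\right) \left(104 + P\right)$ ($A{\left(P,v \right)} = \left(103 + \left(P - -1\right)\right) \left(-1 + v\right) = \left(103 + \left(P + 1\right)\right) \left(-1 + v\right) = \left(103 + \left(1 + P\right)\right) \left(-1 + v\right) = \left(104 + P\right) \left(-1 + v\right) = \left(-1 + v\right) \left(104 + P\right)$)
$\frac{1}{A{\left(-137,b \right)}} = \frac{1}{-104 - -137 + 104 \cdot 195 - 26715} = \frac{1}{-104 + 137 + 20280 - 26715} = \frac{1}{-6402} = - \frac{1}{6402}$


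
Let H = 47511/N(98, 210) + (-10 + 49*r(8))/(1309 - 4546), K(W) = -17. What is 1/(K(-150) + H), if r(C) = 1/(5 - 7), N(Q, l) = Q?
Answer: 52871/24733941 ≈ 0.0021376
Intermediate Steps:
r(C) = -½ (r(C) = 1/(-2) = -½)
H = 25632748/52871 (H = 47511/98 + (-10 + 49*(-½))/(1309 - 4546) = 47511*(1/98) + (-10 - 49/2)/(-3237) = 47511/98 - 69/2*(-1/3237) = 47511/98 + 23/2158 = 25632748/52871 ≈ 484.82)
1/(K(-150) + H) = 1/(-17 + 25632748/52871) = 1/(24733941/52871) = 52871/24733941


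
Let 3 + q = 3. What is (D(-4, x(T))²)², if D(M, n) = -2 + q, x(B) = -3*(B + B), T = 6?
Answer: 16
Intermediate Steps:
q = 0 (q = -3 + 3 = 0)
x(B) = -6*B
D(M, n) = -2 (D(M, n) = -2 + 0 = -2)
(D(-4, x(T))²)² = ((-2)²)² = 4² = 16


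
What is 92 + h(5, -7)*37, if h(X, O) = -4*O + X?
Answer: 1313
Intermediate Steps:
h(X, O) = X - 4*O
92 + h(5, -7)*37 = 92 + (5 - 4*(-7))*37 = 92 + (5 + 28)*37 = 92 + 33*37 = 92 + 1221 = 1313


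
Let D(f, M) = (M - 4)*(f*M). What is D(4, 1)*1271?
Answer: -15252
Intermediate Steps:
D(f, M) = M*f*(-4 + M) (D(f, M) = (-4 + M)*(M*f) = M*f*(-4 + M))
D(4, 1)*1271 = (1*4*(-4 + 1))*1271 = (1*4*(-3))*1271 = -12*1271 = -15252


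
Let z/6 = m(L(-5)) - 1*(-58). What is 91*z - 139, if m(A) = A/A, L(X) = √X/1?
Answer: 32075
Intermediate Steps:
L(X) = √X (L(X) = 1*√X = √X)
m(A) = 1
z = 354 (z = 6*(1 - 1*(-58)) = 6*(1 + 58) = 6*59 = 354)
91*z - 139 = 91*354 - 139 = 32214 - 139 = 32075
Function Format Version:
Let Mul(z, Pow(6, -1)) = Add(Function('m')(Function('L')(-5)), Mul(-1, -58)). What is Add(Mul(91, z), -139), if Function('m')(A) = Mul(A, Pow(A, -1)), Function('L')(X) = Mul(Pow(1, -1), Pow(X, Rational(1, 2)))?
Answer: 32075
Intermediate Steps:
Function('L')(X) = Pow(X, Rational(1, 2)) (Function('L')(X) = Mul(1, Pow(X, Rational(1, 2))) = Pow(X, Rational(1, 2)))
Function('m')(A) = 1
z = 354 (z = Mul(6, Add(1, Mul(-1, -58))) = Mul(6, Add(1, 58)) = Mul(6, 59) = 354)
Add(Mul(91, z), -139) = Add(Mul(91, 354), -139) = Add(32214, -139) = 32075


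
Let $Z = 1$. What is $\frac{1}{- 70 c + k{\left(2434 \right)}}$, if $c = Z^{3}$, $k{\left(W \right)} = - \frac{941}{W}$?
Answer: $- \frac{2434}{171321} \approx -0.014207$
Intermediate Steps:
$c = 1$ ($c = 1^{3} = 1$)
$\frac{1}{- 70 c + k{\left(2434 \right)}} = \frac{1}{\left(-70\right) 1 - \frac{941}{2434}} = \frac{1}{-70 - \frac{941}{2434}} = \frac{1}{- \frac{171321}{2434}} = - \frac{2434}{171321}$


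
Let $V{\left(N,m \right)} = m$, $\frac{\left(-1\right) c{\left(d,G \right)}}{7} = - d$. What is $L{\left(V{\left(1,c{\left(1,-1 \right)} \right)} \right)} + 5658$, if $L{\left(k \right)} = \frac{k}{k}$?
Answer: $5659$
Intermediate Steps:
$c{\left(d,G \right)} = 7 d$ ($c{\left(d,G \right)} = - 7 \left(- d\right) = 7 d$)
$L{\left(k \right)} = 1$
$L{\left(V{\left(1,c{\left(1,-1 \right)} \right)} \right)} + 5658 = 1 + 5658 = 5659$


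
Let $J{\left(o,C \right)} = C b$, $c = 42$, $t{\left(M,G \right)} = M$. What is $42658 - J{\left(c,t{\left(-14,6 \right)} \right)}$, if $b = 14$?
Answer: $42854$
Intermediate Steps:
$J{\left(o,C \right)} = 14 C$ ($J{\left(o,C \right)} = C 14 = 14 C$)
$42658 - J{\left(c,t{\left(-14,6 \right)} \right)} = 42658 - 14 \left(-14\right) = 42658 - -196 = 42658 + 196 = 42854$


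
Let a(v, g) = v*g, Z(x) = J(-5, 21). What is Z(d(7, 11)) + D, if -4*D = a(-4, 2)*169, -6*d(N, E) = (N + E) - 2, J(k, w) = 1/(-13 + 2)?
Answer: 3717/11 ≈ 337.91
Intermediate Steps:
J(k, w) = -1/11 (J(k, w) = 1/(-11) = -1/11)
d(N, E) = 1/3 - E/6 - N/6 (d(N, E) = -((N + E) - 2)/6 = -((E + N) - 2)/6 = -(-2 + E + N)/6 = 1/3 - E/6 - N/6)
Z(x) = -1/11
a(v, g) = g*v
D = 338 (D = -2*(-4)*169/4 = -(-2)*169 = -1/4*(-1352) = 338)
Z(d(7, 11)) + D = -1/11 + 338 = 3717/11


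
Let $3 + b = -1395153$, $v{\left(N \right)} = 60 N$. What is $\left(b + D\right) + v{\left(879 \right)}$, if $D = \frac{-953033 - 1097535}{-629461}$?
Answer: $- \frac{844996467208}{629461} \approx -1.3424 \cdot 10^{6}$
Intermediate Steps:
$b = -1395156$ ($b = -3 - 1395153 = -1395156$)
$D = \frac{2050568}{629461}$ ($D = \left(-953033 - 1097535\right) \left(- \frac{1}{629461}\right) = \left(-2050568\right) \left(- \frac{1}{629461}\right) = \frac{2050568}{629461} \approx 3.2577$)
$\left(b + D\right) + v{\left(879 \right)} = \left(-1395156 + \frac{2050568}{629461}\right) + 60 \cdot 879 = - \frac{878194240348}{629461} + 52740 = - \frac{844996467208}{629461}$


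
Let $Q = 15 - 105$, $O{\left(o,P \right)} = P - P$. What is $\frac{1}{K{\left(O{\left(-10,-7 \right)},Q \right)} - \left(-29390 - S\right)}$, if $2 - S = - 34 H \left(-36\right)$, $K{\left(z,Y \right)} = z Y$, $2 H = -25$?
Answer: $\frac{1}{44692} \approx 2.2375 \cdot 10^{-5}$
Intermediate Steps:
$H = - \frac{25}{2}$ ($H = \frac{1}{2} \left(-25\right) = - \frac{25}{2} \approx -12.5$)
$O{\left(o,P \right)} = 0$
$Q = -90$
$K{\left(z,Y \right)} = Y z$
$S = 15302$ ($S = 2 - \left(-34\right) \left(- \frac{25}{2}\right) \left(-36\right) = 2 - 425 \left(-36\right) = 2 - -15300 = 2 + 15300 = 15302$)
$\frac{1}{K{\left(O{\left(-10,-7 \right)},Q \right)} - \left(-29390 - S\right)} = \frac{1}{\left(-90\right) 0 + \left(29390 - \left(-1\right) 15302\right)} = \frac{1}{0 + \left(29390 - -15302\right)} = \frac{1}{0 + \left(29390 + 15302\right)} = \frac{1}{0 + 44692} = \frac{1}{44692}$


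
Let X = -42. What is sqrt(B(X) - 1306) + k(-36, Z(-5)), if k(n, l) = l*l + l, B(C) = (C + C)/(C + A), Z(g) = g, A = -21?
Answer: 20 + I*sqrt(11742)/3 ≈ 20.0 + 36.12*I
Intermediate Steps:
B(C) = 2*C/(-21 + C) (B(C) = (C + C)/(C - 21) = (2*C)/(-21 + C) = 2*C/(-21 + C))
k(n, l) = l + l**2 (k(n, l) = l**2 + l = l + l**2)
sqrt(B(X) - 1306) + k(-36, Z(-5)) = sqrt(2*(-42)/(-21 - 42) - 1306) - 5*(1 - 5) = sqrt(2*(-42)/(-63) - 1306) - 5*(-4) = sqrt(2*(-42)*(-1/63) - 1306) + 20 = sqrt(4/3 - 1306) + 20 = sqrt(-3914/3) + 20 = I*sqrt(11742)/3 + 20 = 20 + I*sqrt(11742)/3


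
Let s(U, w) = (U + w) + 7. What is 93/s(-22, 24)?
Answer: 31/3 ≈ 10.333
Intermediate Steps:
s(U, w) = 7 + U + w
93/s(-22, 24) = 93/(7 - 22 + 24) = 93/9 = 93*(⅑) = 31/3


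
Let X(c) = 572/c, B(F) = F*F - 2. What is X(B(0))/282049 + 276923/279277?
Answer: 78025982005/78769798573 ≈ 0.99056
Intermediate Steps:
B(F) = -2 + F² (B(F) = F² - 2 = -2 + F²)
X(B(0))/282049 + 276923/279277 = (572/(-2 + 0²))/282049 + 276923/279277 = (572/(-2 + 0))*(1/282049) + 276923*(1/279277) = (572/(-2))*(1/282049) + 276923/279277 = (572*(-½))*(1/282049) + 276923/279277 = -286*1/282049 + 276923/279277 = -286/282049 + 276923/279277 = 78025982005/78769798573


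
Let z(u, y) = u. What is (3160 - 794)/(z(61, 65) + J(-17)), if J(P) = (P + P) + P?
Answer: 1183/5 ≈ 236.60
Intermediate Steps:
J(P) = 3*P (J(P) = 2*P + P = 3*P)
(3160 - 794)/(z(61, 65) + J(-17)) = (3160 - 794)/(61 + 3*(-17)) = 2366/(61 - 51) = 2366/10 = 2366*(⅒) = 1183/5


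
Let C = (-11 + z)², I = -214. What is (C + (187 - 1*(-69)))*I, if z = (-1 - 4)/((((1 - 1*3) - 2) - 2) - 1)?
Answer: -3793792/49 ≈ -77424.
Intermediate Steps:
z = 5/7 (z = -5/((((1 - 3) - 2) - 2) - 1) = -5/(((-2 - 2) - 2) - 1) = -5/((-4 - 2) - 1) = -5/(-6 - 1) = -5/(-7) = -5*(-⅐) = 5/7 ≈ 0.71429)
C = 5184/49 (C = (-11 + 5/7)² = (-72/7)² = 5184/49 ≈ 105.80)
(C + (187 - 1*(-69)))*I = (5184/49 + (187 - 1*(-69)))*(-214) = (5184/49 + (187 + 69))*(-214) = (5184/49 + 256)*(-214) = (17728/49)*(-214) = -3793792/49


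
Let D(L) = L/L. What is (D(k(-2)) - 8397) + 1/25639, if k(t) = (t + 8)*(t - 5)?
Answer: -215265043/25639 ≈ -8396.0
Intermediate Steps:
k(t) = (-5 + t)*(8 + t) (k(t) = (8 + t)*(-5 + t) = (-5 + t)*(8 + t))
D(L) = 1
(D(k(-2)) - 8397) + 1/25639 = (1 - 8397) + 1/25639 = -8396 + 1/25639 = -215265043/25639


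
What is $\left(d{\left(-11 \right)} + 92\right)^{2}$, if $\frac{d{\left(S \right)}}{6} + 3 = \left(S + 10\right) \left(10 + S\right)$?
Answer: $6400$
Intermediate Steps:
$d{\left(S \right)} = -18 + 6 \left(10 + S\right)^{2}$ ($d{\left(S \right)} = -18 + 6 \left(S + 10\right) \left(10 + S\right) = -18 + 6 \left(10 + S\right) \left(10 + S\right) = -18 + 6 \left(10 + S\right)^{2}$)
$\left(d{\left(-11 \right)} + 92\right)^{2} = \left(\left(-18 + 6 \left(10 - 11\right)^{2}\right) + 92\right)^{2} = \left(\left(-18 + 6 \left(-1\right)^{2}\right) + 92\right)^{2} = \left(\left(-18 + 6 \cdot 1\right) + 92\right)^{2} = \left(\left(-18 + 6\right) + 92\right)^{2} = \left(-12 + 92\right)^{2} = 80^{2} = 6400$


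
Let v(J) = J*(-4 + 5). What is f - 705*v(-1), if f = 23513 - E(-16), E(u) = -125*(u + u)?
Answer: 20218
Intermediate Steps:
v(J) = J (v(J) = J*1 = J)
E(u) = -250*u
f = 19513 (f = 23513 - (-250)*(-16) = 23513 - 1*4000 = 23513 - 4000 = 19513)
f - 705*v(-1) = 19513 - 705*(-1) = 19513 - 1*(-705) = 19513 + 705 = 20218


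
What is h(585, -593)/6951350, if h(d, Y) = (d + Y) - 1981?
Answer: -1989/6951350 ≈ -0.00028613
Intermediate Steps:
h(d, Y) = -1981 + Y + d (h(d, Y) = (Y + d) - 1981 = -1981 + Y + d)
h(585, -593)/6951350 = (-1981 - 593 + 585)/6951350 = -1989*1/6951350 = -1989/6951350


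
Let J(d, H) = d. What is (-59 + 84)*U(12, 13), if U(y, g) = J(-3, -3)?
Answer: -75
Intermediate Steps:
U(y, g) = -3
(-59 + 84)*U(12, 13) = (-59 + 84)*(-3) = 25*(-3) = -75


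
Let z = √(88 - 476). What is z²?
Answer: -388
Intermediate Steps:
z = 2*I*√97 (z = √(-388) = 2*I*√97 ≈ 19.698*I)
z² = (2*I*√97)² = -388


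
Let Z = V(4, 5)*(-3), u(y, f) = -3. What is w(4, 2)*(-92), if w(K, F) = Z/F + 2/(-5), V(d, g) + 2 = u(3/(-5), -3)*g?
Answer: -11546/5 ≈ -2309.2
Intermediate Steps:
V(d, g) = -2 - 3*g
Z = 51 (Z = (-2 - 3*5)*(-3) = (-2 - 15)*(-3) = -17*(-3) = 51)
w(K, F) = -⅖ + 51/F (w(K, F) = 51/F + 2/(-5) = 51/F + 2*(-⅕) = 51/F - ⅖ = -⅖ + 51/F)
w(4, 2)*(-92) = (-⅖ + 51/2)*(-92) = (251/10)*(-92) = -11546/5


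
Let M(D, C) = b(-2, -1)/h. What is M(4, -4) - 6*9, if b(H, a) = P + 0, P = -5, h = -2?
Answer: -103/2 ≈ -51.500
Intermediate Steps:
b(H, a) = -5 (b(H, a) = -5 + 0 = -5)
M(D, C) = 5/2 (M(D, C) = -5/(-2) = -5*(-1/2) = 5/2)
M(4, -4) - 6*9 = 5/2 - 6*9 = 5/2 - 54 = -103/2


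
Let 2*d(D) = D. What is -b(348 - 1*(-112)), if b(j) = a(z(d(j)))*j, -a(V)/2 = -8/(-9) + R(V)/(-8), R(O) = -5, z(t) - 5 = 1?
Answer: 12535/9 ≈ 1392.8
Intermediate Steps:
d(D) = D/2
z(t) = 6 (z(t) = 5 + 1 = 6)
a(V) = -109/36 (a(V) = -2*(-8/(-9) - 5/(-8)) = -2*(-8*(-⅑) - 5*(-⅛)) = -2*(8/9 + 5/8) = -2*109/72 = -109/36)
b(j) = -109*j/36
-b(348 - 1*(-112)) = -(-109)*(348 - 1*(-112))/36 = -(-109)*(348 + 112)/36 = -(-109)*460/36 = -1*(-12535/9) = 12535/9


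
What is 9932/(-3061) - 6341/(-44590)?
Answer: -423458079/136489990 ≈ -3.1025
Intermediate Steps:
9932/(-3061) - 6341/(-44590) = 9932*(-1/3061) - 6341*(-1/44590) = -9932/3061 + 6341/44590 = -423458079/136489990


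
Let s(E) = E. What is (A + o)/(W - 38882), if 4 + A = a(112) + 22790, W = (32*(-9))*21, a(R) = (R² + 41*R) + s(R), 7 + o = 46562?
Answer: -86589/44930 ≈ -1.9272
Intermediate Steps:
o = 46555 (o = -7 + 46562 = 46555)
a(R) = R² + 42*R (a(R) = (R² + 41*R) + R = R² + 42*R)
W = -6048 (W = -288*21 = -6048)
A = 40034 (A = -4 + (112*(42 + 112) + 22790) = -4 + (112*154 + 22790) = -4 + (17248 + 22790) = -4 + 40038 = 40034)
(A + o)/(W - 38882) = (40034 + 46555)/(-6048 - 38882) = 86589/(-44930) = 86589*(-1/44930) = -86589/44930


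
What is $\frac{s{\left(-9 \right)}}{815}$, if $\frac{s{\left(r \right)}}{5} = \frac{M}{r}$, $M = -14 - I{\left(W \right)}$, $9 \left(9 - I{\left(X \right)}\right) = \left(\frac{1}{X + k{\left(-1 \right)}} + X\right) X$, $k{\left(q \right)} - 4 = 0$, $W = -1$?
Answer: $\frac{619}{39609} \approx 0.015628$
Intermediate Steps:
$k{\left(q \right)} = 4$ ($k{\left(q \right)} = 4 + 0 = 4$)
$I{\left(X \right)} = 9 - \frac{X \left(X + \frac{1}{4 + X}\right)}{9}$ ($I{\left(X \right)} = 9 - \frac{\left(\frac{1}{X + 4} + X\right) X}{9} = 9 - \frac{\left(\frac{1}{4 + X} + X\right) X}{9} = 9 - \frac{\left(X + \frac{1}{4 + X}\right) X}{9} = 9 - \frac{X \left(X + \frac{1}{4 + X}\right)}{9}$)
$M = - \frac{619}{27}$ ($M = -14 - \frac{324 - \left(-1\right)^{3} - 4 \left(-1\right)^{2} + 80 \left(-1\right)}{9 \left(4 - 1\right)} = -14 - \frac{324 - -1 - 4 - 80}{9 \cdot 3} = -14 - \frac{1}{9} \cdot \frac{1}{3} \left(324 + 1 - 4 - 80\right) = -14 - \frac{1}{9} \cdot \frac{1}{3} \cdot 241 = -14 - \frac{241}{27} = - \frac{619}{27} \approx -22.926$)
$s{\left(r \right)} = - \frac{3095}{27 r}$ ($s{\left(r \right)} = 5 \left(- \frac{619}{27 r}\right) = - \frac{3095}{27 r}$)
$\frac{s{\left(-9 \right)}}{815} = \frac{\left(- \frac{3095}{27}\right) \frac{1}{-9}}{815} = \left(- \frac{3095}{27}\right) \left(- \frac{1}{9}\right) \frac{1}{815} = \frac{3095}{243} \cdot \frac{1}{815} = \frac{619}{39609}$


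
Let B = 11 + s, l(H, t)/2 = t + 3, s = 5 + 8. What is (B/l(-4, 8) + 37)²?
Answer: 175561/121 ≈ 1450.9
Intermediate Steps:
s = 13
l(H, t) = 6 + 2*t (l(H, t) = 2*(t + 3) = 2*(3 + t) = 6 + 2*t)
B = 24 (B = 11 + 13 = 24)
(B/l(-4, 8) + 37)² = (24/(6 + 2*8) + 37)² = (24/(6 + 16) + 37)² = (24/22 + 37)² = (24*(1/22) + 37)² = (12/11 + 37)² = (419/11)² = 175561/121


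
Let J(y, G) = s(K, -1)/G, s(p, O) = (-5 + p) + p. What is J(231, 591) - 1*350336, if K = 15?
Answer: -207048551/591 ≈ -3.5034e+5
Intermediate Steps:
s(p, O) = -5 + 2*p
J(y, G) = 25/G (J(y, G) = (-5 + 2*15)/G = (-5 + 30)/G = 25/G)
J(231, 591) - 1*350336 = 25/591 - 1*350336 = 25*(1/591) - 350336 = 25/591 - 350336 = -207048551/591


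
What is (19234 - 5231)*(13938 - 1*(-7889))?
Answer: 305643481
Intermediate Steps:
(19234 - 5231)*(13938 - 1*(-7889)) = 14003*(13938 + 7889) = 14003*21827 = 305643481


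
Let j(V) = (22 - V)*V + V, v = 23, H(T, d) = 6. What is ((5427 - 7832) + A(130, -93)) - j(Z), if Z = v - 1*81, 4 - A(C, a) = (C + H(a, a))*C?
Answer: -15383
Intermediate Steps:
A(C, a) = 4 - C*(6 + C) (A(C, a) = 4 - (C + 6)*C = 4 - (6 + C)*C = 4 - C*(6 + C))
Z = -58 (Z = 23 - 1*81 = 23 - 81 = -58)
j(V) = V + V*(22 - V) (j(V) = V*(22 - V) + V = V + V*(22 - V))
((5427 - 7832) + A(130, -93)) - j(Z) = ((5427 - 7832) + (4 - 1*130**2 - 6*130)) - (-58)*(23 - 1*(-58)) = (-2405 + (4 - 1*16900 - 780)) - (-58)*(23 + 58) = (-2405 + (4 - 16900 - 780)) - (-58)*81 = (-2405 - 17676) - 1*(-4698) = -20081 + 4698 = -15383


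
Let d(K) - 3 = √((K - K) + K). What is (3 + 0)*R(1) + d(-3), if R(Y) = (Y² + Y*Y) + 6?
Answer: 27 + I*√3 ≈ 27.0 + 1.732*I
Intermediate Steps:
d(K) = 3 + √K (d(K) = 3 + √((K - K) + K) = 3 + √(0 + K) = 3 + √K)
R(Y) = 6 + 2*Y² (R(Y) = (Y² + Y²) + 6 = 2*Y² + 6 = 6 + 2*Y²)
(3 + 0)*R(1) + d(-3) = (3 + 0)*(6 + 2*1²) + (3 + √(-3)) = 3*(6 + 2*1) + (3 + I*√3) = 3*(6 + 2) + (3 + I*√3) = 3*8 + (3 + I*√3) = 24 + (3 + I*√3) = 27 + I*√3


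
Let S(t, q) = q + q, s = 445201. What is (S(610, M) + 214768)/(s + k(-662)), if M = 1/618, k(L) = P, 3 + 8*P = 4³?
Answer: 530906504/1100555721 ≈ 0.48240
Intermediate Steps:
P = 61/8 (P = -3/8 + (⅛)*4³ = -3/8 + (⅛)*64 = -3/8 + 8 = 61/8 ≈ 7.6250)
k(L) = 61/8
M = 1/618 ≈ 0.0016181
S(t, q) = 2*q
(S(610, M) + 214768)/(s + k(-662)) = (2*(1/618) + 214768)/(445201 + 61/8) = (1/309 + 214768)/(3561669/8) = (66363313/309)*(8/3561669) = 530906504/1100555721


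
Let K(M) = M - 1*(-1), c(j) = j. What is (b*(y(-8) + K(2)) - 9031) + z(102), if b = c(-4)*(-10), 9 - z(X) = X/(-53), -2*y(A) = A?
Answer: -463224/53 ≈ -8740.1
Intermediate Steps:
y(A) = -A/2
z(X) = 9 + X/53 (z(X) = 9 - X/(-53) = 9 - X*(-1)/53 = 9 - (-1)*X/53 = 9 + X/53)
b = 40 (b = -4*(-10) = 40)
K(M) = 1 + M (K(M) = M + 1 = 1 + M)
(b*(y(-8) + K(2)) - 9031) + z(102) = (40*(-1/2*(-8) + (1 + 2)) - 9031) + (9 + (1/53)*102) = (40*(4 + 3) - 9031) + (9 + 102/53) = (40*7 - 9031) + 579/53 = (280 - 9031) + 579/53 = -8751 + 579/53 = -463224/53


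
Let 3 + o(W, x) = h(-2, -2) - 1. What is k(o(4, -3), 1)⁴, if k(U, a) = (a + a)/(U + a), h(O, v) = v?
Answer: 16/625 ≈ 0.025600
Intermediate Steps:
o(W, x) = -6 (o(W, x) = -3 + (-2 - 1) = -3 - 3 = -6)
k(U, a) = 2*a/(U + a) (k(U, a) = (2*a)/(U + a) = 2*a/(U + a))
k(o(4, -3), 1)⁴ = (2*1/(-6 + 1))⁴ = (2*1/(-5))⁴ = (2*1*(-⅕))⁴ = (-⅖)⁴ = 16/625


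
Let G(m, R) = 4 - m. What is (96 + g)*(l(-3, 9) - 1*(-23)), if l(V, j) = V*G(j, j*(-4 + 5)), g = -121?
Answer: -950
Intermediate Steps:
l(V, j) = V*(4 - j)
(96 + g)*(l(-3, 9) - 1*(-23)) = (96 - 121)*(-3*(4 - 1*9) - 1*(-23)) = -25*(-3*(4 - 9) + 23) = -25*(-3*(-5) + 23) = -25*(15 + 23) = -25*38 = -950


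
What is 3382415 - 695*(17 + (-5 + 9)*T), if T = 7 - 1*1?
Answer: 3353920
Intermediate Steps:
T = 6 (T = 7 - 1 = 6)
3382415 - 695*(17 + (-5 + 9)*T) = 3382415 - 695*(17 + (-5 + 9)*6) = 3382415 - 695*(17 + 4*6) = 3382415 - 695*(17 + 24) = 3382415 - 695*41 = 3382415 - 1*28495 = 3382415 - 28495 = 3353920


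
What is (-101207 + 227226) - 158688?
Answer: -32669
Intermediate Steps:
(-101207 + 227226) - 158688 = 126019 - 158688 = -32669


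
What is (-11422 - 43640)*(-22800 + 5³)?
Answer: 1248530850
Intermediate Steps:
(-11422 - 43640)*(-22800 + 5³) = -55062*(-22800 + 125) = -55062*(-22675) = 1248530850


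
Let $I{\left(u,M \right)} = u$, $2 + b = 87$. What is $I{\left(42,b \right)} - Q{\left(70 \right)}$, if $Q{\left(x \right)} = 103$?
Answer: $-61$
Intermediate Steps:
$b = 85$ ($b = -2 + 87 = 85$)
$I{\left(42,b \right)} - Q{\left(70 \right)} = 42 - 103 = -61$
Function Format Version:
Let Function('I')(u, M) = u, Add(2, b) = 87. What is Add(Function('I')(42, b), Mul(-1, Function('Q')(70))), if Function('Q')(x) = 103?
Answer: -61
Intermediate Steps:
b = 85 (b = Add(-2, 87) = 85)
Add(Function('I')(42, b), Mul(-1, Function('Q')(70))) = Add(42, Mul(-1, 103)) = Add(42, -103) = -61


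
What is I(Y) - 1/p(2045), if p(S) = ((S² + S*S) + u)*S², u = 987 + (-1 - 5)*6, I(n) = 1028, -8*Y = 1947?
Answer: 35962157319621699/34982643307025 ≈ 1028.0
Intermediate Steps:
Y = -1947/8 (Y = -⅛*1947 = -1947/8 ≈ -243.38)
u = 951 (u = 987 - 6*6 = 987 - 36 = 951)
p(S) = S²*(951 + 2*S²) (p(S) = ((S² + S*S) + 951)*S² = ((S² + S²) + 951)*S² = (2*S² + 951)*S² = (951 + 2*S²)*S² = S²*(951 + 2*S²))
I(Y) - 1/p(2045) = 1028 - 1/(2045²*(951 + 2*2045²)) = 1028 - 1/(4182025*(951 + 2*4182025)) = 1028 - 1/(4182025*(951 + 8364050)) = 1028 - 1/(4182025*8365001) = 1028 - 1/34982643307025 = 35962157319621699/34982643307025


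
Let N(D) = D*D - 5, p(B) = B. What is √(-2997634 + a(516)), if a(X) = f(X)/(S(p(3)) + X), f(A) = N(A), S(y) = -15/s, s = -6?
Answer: 6*I*√89528068677/1037 ≈ 1731.2*I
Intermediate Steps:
S(y) = 5/2 (S(y) = -15/(-6) = -15*(-⅙) = 5/2)
N(D) = -5 + D² (N(D) = D² - 5 = -5 + D²)
f(A) = -5 + A²
a(X) = (-5 + X²)/(5/2 + X)
√(-2997634 + a(516)) = √(-2997634 + 2*(-5 + 516²)/(5 + 2*516)) = √(-2997634 + 2*(-5 + 266256)/(5 + 1032)) = √(-2997634 + 2*266251/1037) = √(-2997634 + 2*(1/1037)*266251) = √(-2997634 + 532502/1037) = √(-3108013956/1037) = 6*I*√89528068677/1037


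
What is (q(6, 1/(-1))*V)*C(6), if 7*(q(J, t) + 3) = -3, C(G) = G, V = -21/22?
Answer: 216/11 ≈ 19.636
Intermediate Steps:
V = -21/22 (V = -21*1/22 = -21/22 ≈ -0.95455)
q(J, t) = -24/7 (q(J, t) = -3 + (⅐)*(-3) = -3 - 3/7 = -24/7)
(q(6, 1/(-1))*V)*C(6) = -24/7*(-21/22)*6 = (36/11)*6 = 216/11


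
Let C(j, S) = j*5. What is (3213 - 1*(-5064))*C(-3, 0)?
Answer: -124155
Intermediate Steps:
C(j, S) = 5*j
(3213 - 1*(-5064))*C(-3, 0) = (3213 - 1*(-5064))*(5*(-3)) = (3213 + 5064)*(-15) = 8277*(-15) = -124155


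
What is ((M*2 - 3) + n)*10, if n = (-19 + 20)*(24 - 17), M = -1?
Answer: 20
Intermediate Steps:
n = 7 (n = 1*7 = 7)
((M*2 - 3) + n)*10 = ((-1*2 - 3) + 7)*10 = ((-2 - 3) + 7)*10 = (-5 + 7)*10 = 2*10 = 20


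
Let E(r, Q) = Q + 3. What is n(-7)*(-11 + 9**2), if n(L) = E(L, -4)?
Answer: -70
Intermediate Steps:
E(r, Q) = 3 + Q
n(L) = -1 (n(L) = 3 - 4 = -1)
n(-7)*(-11 + 9**2) = -(-11 + 9**2) = -(-11 + 81) = -1*70 = -70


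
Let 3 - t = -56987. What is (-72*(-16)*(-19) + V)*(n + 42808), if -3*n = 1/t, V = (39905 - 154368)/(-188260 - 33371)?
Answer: -7100700317650589507/7578450414 ≈ -9.3696e+8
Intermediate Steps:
t = 56990 (t = 3 - 1*(-56987) = 3 + 56987 = 56990)
V = 114463/221631 (V = -114463/(-221631) = -114463*(-1/221631) = 114463/221631 ≈ 0.51646)
n = -1/170970 (n = -1/3/56990 = -1/3*1/56990 = -1/170970 ≈ -5.8490e-6)
(-72*(-16)*(-19) + V)*(n + 42808) = (-72*(-16)*(-19) + 114463/221631)*(-1/170970 + 42808) = (1152*(-19) + 114463/221631)*(7318883759/170970) = (-21888 + 114463/221631)*(7318883759/170970) = -4850944865/221631*7318883759/170970 = -7100700317650589507/7578450414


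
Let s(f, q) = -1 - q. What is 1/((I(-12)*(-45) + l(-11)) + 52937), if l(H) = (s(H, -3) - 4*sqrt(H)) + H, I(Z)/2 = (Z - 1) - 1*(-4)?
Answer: 26869/1443886410 + I*sqrt(11)/721943205 ≈ 1.8609e-5 + 4.594e-9*I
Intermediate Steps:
I(Z) = 6 + 2*Z (I(Z) = 2*((Z - 1) - 1*(-4)) = 2*((-1 + Z) + 4) = 2*(3 + Z) = 6 + 2*Z)
l(H) = 2 + H - 4*sqrt(H) (l(H) = ((-1 - 1*(-3)) - 4*sqrt(H)) + H = ((-1 + 3) - 4*sqrt(H)) + H = (2 - 4*sqrt(H)) + H = 2 + H - 4*sqrt(H))
1/((I(-12)*(-45) + l(-11)) + 52937) = 1/(((6 + 2*(-12))*(-45) + (2 - 11 - 4*I*sqrt(11))) + 52937) = 1/(((6 - 24)*(-45) + (2 - 11 - 4*I*sqrt(11))) + 52937) = 1/((-18*(-45) + (2 - 11 - 4*I*sqrt(11))) + 52937) = 1/((810 + (-9 - 4*I*sqrt(11))) + 52937) = 1/((801 - 4*I*sqrt(11)) + 52937) = 1/(53738 - 4*I*sqrt(11))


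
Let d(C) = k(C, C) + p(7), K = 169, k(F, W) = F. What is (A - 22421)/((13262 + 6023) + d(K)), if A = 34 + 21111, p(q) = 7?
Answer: -1276/19461 ≈ -0.065567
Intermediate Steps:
A = 21145
d(C) = 7 + C (d(C) = C + 7 = 7 + C)
(A - 22421)/((13262 + 6023) + d(K)) = (21145 - 22421)/((13262 + 6023) + (7 + 169)) = -1276/(19285 + 176) = -1276/19461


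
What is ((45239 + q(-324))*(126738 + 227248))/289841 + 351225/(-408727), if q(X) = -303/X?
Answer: 353450331407105593/6397155489978 ≈ 55251.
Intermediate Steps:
((45239 + q(-324))*(126738 + 227248))/289841 + 351225/(-408727) = ((45239 - 303/(-324))*(126738 + 227248))/289841 + 351225/(-408727) = ((45239 - 303*(-1/324))*353986)*(1/289841) + 351225*(-1/408727) = ((45239 + 101/108)*353986)*(1/289841) - 351225/408727 = ((4885913/108)*353986)*(1/289841) - 351225/408727 = (864772399609/54)*(1/289841) - 351225/408727 = 864772399609/15651414 - 351225/408727 = 353450331407105593/6397155489978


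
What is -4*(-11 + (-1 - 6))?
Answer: 72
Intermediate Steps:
-4*(-11 + (-1 - 6)) = -4*(-11 - 7) = -4*(-18) = -1*(-72) = 72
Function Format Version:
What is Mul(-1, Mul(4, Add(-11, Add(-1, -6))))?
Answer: 72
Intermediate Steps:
Mul(-1, Mul(4, Add(-11, Add(-1, -6)))) = Mul(-1, Mul(4, Add(-11, -7))) = Mul(-1, Mul(4, -18)) = Mul(-1, -72) = 72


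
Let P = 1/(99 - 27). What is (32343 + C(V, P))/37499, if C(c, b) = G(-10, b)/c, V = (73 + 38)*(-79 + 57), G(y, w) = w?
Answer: 812382233/941889168 ≈ 0.86250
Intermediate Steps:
P = 1/72 ≈ 0.013889
V = -2442 (V = 111*(-22) = -2442)
C(c, b) = b/c
(32343 + C(V, P))/37499 = (32343 + (1/72)/(-2442))/37499 = (32343 + (1/72)*(-1/2442))*(1/37499) = (32343 - 1/175824)*(1/37499) = (5686675631/175824)*(1/37499) = 812382233/941889168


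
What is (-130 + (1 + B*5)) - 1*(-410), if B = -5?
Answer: 256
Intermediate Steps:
(-130 + (1 + B*5)) - 1*(-410) = (-130 + (1 - 5*5)) - 1*(-410) = (-130 + (1 - 25)) + 410 = (-130 - 24) + 410 = -154 + 410 = 256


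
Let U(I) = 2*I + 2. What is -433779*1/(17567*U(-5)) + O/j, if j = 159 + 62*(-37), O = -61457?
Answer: 9563039117/300044360 ≈ 31.872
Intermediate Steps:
U(I) = 2 + 2*I
j = -2135 (j = 159 - 2294 = -2135)
-433779*1/(17567*U(-5)) + O/j = -433779*1/(17567*(2 + 2*(-5))) - 61457/(-2135) = -433779*1/(17567*(2 - 10)) - 61457*(-1/2135) = -433779/(17567*(-8)) + 61457/2135 = -433779/(-140536) + 61457/2135 = -433779*(-1/140536) + 61457/2135 = 433779/140536 + 61457/2135 = 9563039117/300044360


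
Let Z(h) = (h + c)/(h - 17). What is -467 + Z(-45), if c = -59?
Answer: -14425/31 ≈ -465.32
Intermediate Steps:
Z(h) = (-59 + h)/(-17 + h) (Z(h) = (h - 59)/(h - 17) = (-59 + h)/(-17 + h))
-467 + Z(-45) = -467 + (-59 - 45)/(-17 - 45) = -467 - 104/(-62) = -467 - 1/62*(-104) = -467 + 52/31 = -14425/31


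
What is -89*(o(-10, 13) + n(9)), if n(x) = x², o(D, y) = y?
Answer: -8366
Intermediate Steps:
-89*(o(-10, 13) + n(9)) = -89*(13 + 9²) = -89*(13 + 81) = -89*94 = -8366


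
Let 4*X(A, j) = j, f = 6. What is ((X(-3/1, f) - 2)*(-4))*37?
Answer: 74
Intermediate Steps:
X(A, j) = j/4
((X(-3/1, f) - 2)*(-4))*37 = (((¼)*6 - 2)*(-4))*37 = ((3/2 - 2)*(-4))*37 = -½*(-4)*37 = 2*37 = 74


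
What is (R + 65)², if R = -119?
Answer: 2916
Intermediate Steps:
(R + 65)² = (-119 + 65)² = (-54)² = 2916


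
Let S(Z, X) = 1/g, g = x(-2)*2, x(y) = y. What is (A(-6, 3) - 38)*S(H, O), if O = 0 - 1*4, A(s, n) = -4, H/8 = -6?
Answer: 21/2 ≈ 10.500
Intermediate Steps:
H = -48 (H = 8*(-6) = -48)
g = -4 (g = -2*2 = -4)
O = -4 (O = 0 - 4 = -4)
S(Z, X) = -¼ (S(Z, X) = 1/(-4) = -¼)
(A(-6, 3) - 38)*S(H, O) = (-4 - 38)*(-¼) = -42*(-¼) = 21/2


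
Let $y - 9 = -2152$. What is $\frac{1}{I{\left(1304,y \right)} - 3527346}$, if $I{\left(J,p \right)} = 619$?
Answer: $- \frac{1}{3526727} \approx -2.8355 \cdot 10^{-7}$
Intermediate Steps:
$y = -2143$ ($y = 9 - 2152 = -2143$)
$\frac{1}{I{\left(1304,y \right)} - 3527346} = \frac{1}{619 - 3527346} = \frac{1}{-3526727} = - \frac{1}{3526727}$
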